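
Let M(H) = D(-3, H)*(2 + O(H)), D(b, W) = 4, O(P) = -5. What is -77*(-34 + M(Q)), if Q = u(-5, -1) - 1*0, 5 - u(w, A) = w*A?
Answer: 3542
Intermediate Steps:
u(w, A) = 5 - A*w (u(w, A) = 5 - w*A = 5 - A*w)
Q = 0 (Q = (5 - 1*(-1)*(-5)) - 1*0 = (5 - 5) + 0 = 0 + 0 = 0)
M(H) = -12 (M(H) = 4*(2 - 5) = 4*(-3) = -12)
-77*(-34 + M(Q)) = -77*(-34 - 12) = -77*(-46) = 3542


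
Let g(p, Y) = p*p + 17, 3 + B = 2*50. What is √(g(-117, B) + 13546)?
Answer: 6*√757 ≈ 165.08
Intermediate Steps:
B = 97 (B = -3 + 2*50 = -3 + 100 = 97)
g(p, Y) = 17 + p² (g(p, Y) = p² + 17 = 17 + p²)
√(g(-117, B) + 13546) = √((17 + (-117)²) + 13546) = √((17 + 13689) + 13546) = √(13706 + 13546) = √27252 = 6*√757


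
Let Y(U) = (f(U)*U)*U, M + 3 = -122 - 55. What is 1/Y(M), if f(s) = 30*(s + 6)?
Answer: -1/169128000 ≈ -5.9127e-9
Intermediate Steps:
f(s) = 180 + 30*s (f(s) = 30*(6 + s) = 180 + 30*s)
M = -180 (M = -3 + (-122 - 55) = -3 - 177 = -180)
Y(U) = U²*(180 + 30*U) (Y(U) = ((180 + 30*U)*U)*U = (U*(180 + 30*U))*U = U²*(180 + 30*U))
1/Y(M) = 1/(30*(-180)²*(6 - 180)) = 1/(30*32400*(-174)) = 1/(-169128000) = -1/169128000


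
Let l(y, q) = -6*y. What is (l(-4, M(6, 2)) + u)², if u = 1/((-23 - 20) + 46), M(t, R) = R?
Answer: 5329/9 ≈ 592.11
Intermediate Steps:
u = ⅓ (u = 1/(-43 + 46) = 1/3 = ⅓ ≈ 0.33333)
(l(-4, M(6, 2)) + u)² = (-6*(-4) + ⅓)² = (24 + ⅓)² = (73/3)² = 5329/9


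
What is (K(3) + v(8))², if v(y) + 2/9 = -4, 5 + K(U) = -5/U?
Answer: 9604/81 ≈ 118.57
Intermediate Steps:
K(U) = -5 - 5/U
v(y) = -38/9 (v(y) = -2/9 - 4 = -38/9)
(K(3) + v(8))² = ((-5 - 5/3) - 38/9)² = (-20/3 - 38/9)² = (-98/9)² = 9604/81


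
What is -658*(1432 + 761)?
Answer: -1442994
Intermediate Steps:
-658*(1432 + 761) = -658*2193 = -1442994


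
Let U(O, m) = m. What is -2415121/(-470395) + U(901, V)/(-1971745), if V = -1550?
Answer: 952546373679/185499797855 ≈ 5.1350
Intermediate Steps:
-2415121/(-470395) + U(901, V)/(-1971745) = -2415121/(-470395) - 1550/(-1971745) = -2415121*(-1/470395) - 1550*(-1/1971745) = 2415121/470395 + 310/394349 = 952546373679/185499797855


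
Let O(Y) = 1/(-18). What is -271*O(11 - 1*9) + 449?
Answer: 8353/18 ≈ 464.06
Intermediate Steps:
O(Y) = -1/18
-271*O(11 - 1*9) + 449 = -271*(-1/18) + 449 = 271/18 + 449 = 8353/18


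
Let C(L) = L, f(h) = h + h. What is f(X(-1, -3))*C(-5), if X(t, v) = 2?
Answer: -20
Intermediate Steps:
f(h) = 2*h
f(X(-1, -3))*C(-5) = (2*2)*(-5) = 4*(-5) = -20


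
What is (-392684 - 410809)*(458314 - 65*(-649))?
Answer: -402147443007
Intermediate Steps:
(-392684 - 410809)*(458314 - 65*(-649)) = -803493*(458314 + 42185) = -803493*500499 = -402147443007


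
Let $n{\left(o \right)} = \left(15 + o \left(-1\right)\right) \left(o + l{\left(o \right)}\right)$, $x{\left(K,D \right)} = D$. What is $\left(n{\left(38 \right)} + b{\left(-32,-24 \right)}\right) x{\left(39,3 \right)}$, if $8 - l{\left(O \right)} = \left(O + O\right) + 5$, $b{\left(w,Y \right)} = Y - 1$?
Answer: $2340$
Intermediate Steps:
$b{\left(w,Y \right)} = -1 + Y$
$l{\left(O \right)} = 3 - 2 O$ ($l{\left(O \right)} = 8 - \left(\left(O + O\right) + 5\right) = 8 - \left(2 O + 5\right) = 8 - \left(5 + 2 O\right) = 3 - 2 O$)
$n{\left(o \right)} = \left(3 - o\right) \left(15 - o\right)$ ($n{\left(o \right)} = \left(15 + o \left(-1\right)\right) \left(o - \left(-3 + 2 o\right)\right) = \left(15 - o\right) \left(3 - o\right) = \left(3 - o\right) \left(15 - o\right)$)
$\left(n{\left(38 \right)} + b{\left(-32,-24 \right)}\right) x{\left(39,3 \right)} = \left(\left(45 + 38^{2} - 684\right) - 25\right) 3 = \left(\left(45 + 1444 - 684\right) - 25\right) 3 = \left(805 - 25\right) 3 = 780 \cdot 3 = 2340$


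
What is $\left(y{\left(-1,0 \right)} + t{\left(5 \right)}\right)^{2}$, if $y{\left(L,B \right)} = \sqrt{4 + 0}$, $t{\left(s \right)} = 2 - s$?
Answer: $1$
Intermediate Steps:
$y{\left(L,B \right)} = 2$ ($y{\left(L,B \right)} = \sqrt{4} = 2$)
$\left(y{\left(-1,0 \right)} + t{\left(5 \right)}\right)^{2} = \left(2 + \left(2 - 5\right)\right)^{2} = \left(2 - 3\right)^{2} = \left(-1\right)^{2} = 1$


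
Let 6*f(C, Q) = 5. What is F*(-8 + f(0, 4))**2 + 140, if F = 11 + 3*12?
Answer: 91943/36 ≈ 2554.0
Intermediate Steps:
f(C, Q) = 5/6 (f(C, Q) = (1/6)*5 = 5/6)
F = 47 (F = 11 + 36 = 47)
F*(-8 + f(0, 4))**2 + 140 = 47*(-8 + 5/6)**2 + 140 = 47*(-43/6)**2 + 140 = 47*(1849/36) + 140 = 86903/36 + 140 = 91943/36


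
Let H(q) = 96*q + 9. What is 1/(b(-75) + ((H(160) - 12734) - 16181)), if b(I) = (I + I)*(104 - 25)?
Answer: -1/25396 ≈ -3.9376e-5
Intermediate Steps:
H(q) = 9 + 96*q
b(I) = 158*I (b(I) = (2*I)*79 = 158*I)
1/(b(-75) + ((H(160) - 12734) - 16181)) = 1/(158*(-75) + (((9 + 96*160) - 12734) - 16181)) = 1/(-11850 + (((9 + 15360) - 12734) - 16181)) = 1/(-11850 + ((15369 - 12734) - 16181)) = 1/(-11850 + (2635 - 16181)) = 1/(-11850 - 13546) = 1/(-25396) = -1/25396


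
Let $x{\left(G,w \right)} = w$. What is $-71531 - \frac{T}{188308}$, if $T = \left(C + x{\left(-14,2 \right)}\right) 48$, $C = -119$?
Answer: $- \frac{3367463483}{47077} \approx -71531.0$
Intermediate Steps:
$T = -5616$ ($T = \left(-119 + 2\right) 48 = \left(-117\right) 48 = -5616$)
$-71531 - \frac{T}{188308} = -71531 - - \frac{5616}{188308} = -71531 - \left(-5616\right) \frac{1}{188308} = -71531 - - \frac{1404}{47077} = -71531 + \frac{1404}{47077} = - \frac{3367463483}{47077}$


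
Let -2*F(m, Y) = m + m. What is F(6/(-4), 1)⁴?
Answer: 81/16 ≈ 5.0625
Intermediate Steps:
F(m, Y) = -m (F(m, Y) = -(m + m)/2 = -m)
F(6/(-4), 1)⁴ = (-6/(-4))⁴ = (-6*(-1)/4)⁴ = (-1*(-3/2))⁴ = (3/2)⁴ = 81/16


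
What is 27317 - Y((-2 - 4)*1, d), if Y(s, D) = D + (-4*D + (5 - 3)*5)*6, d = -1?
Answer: 27234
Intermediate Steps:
Y(s, D) = 60 - 23*D (Y(s, D) = D + (-4*D + 2*5)*6 = D + (-4*D + 10)*6 = D + (10 - 4*D)*6 = D + (60 - 24*D) = 60 - 23*D)
27317 - Y((-2 - 4)*1, d) = 27317 - (60 - 23*(-1)) = 27317 - (60 + 23) = 27317 - 1*83 = 27317 - 83 = 27234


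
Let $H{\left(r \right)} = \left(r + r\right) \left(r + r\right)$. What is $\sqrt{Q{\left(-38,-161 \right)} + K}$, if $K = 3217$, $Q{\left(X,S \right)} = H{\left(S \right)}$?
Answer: $\sqrt{106901} \approx 326.96$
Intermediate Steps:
$H{\left(r \right)} = 4 r^{2}$ ($H{\left(r \right)} = 2 r 2 r = 4 r^{2}$)
$Q{\left(X,S \right)} = 4 S^{2}$
$\sqrt{Q{\left(-38,-161 \right)} + K} = \sqrt{4 \left(-161\right)^{2} + 3217} = \sqrt{4 \cdot 25921 + 3217} = \sqrt{103684 + 3217} = \sqrt{106901}$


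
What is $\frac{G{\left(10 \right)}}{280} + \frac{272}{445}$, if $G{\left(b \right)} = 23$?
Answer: $\frac{17279}{24920} \approx 0.69338$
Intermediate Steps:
$\frac{G{\left(10 \right)}}{280} + \frac{272}{445} = \frac{23}{280} + \frac{272}{445} = \frac{17279}{24920}$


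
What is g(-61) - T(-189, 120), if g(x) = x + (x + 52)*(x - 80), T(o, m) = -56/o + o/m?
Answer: 1306021/1080 ≈ 1209.3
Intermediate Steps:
g(x) = x + (-80 + x)*(52 + x) (g(x) = x + (52 + x)*(-80 + x) = x + (-80 + x)*(52 + x))
g(-61) - T(-189, 120) = (-4160 + (-61)² - 27*(-61)) - (-56/(-189) - 189/120) = (-4160 + 3721 + 1647) - (-56*(-1/189) - 189*1/120) = 1208 - (8/27 - 63/40) = 1208 - 1*(-1381/1080) = 1208 + 1381/1080 = 1306021/1080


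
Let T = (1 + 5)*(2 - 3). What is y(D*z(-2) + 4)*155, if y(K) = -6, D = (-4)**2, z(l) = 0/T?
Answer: -930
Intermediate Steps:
T = -6 (T = 6*(-1) = -6)
z(l) = 0 (z(l) = 0/(-6) = 0*(-1/6) = 0)
D = 16
y(D*z(-2) + 4)*155 = -6*155 = -930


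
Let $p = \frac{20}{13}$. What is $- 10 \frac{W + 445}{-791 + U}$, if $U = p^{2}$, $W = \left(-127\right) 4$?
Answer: $- \frac{106470}{133279} \approx -0.79885$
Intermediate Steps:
$p = \frac{20}{13}$ ($p = 20 \cdot \frac{1}{13} = \frac{20}{13} \approx 1.5385$)
$W = -508$
$U = \frac{400}{169}$ ($U = \left(\frac{20}{13}\right)^{2} = \frac{400}{169} \approx 2.3669$)
$- 10 \frac{W + 445}{-791 + U} = - 10 \frac{-508 + 445}{-791 + \frac{400}{169}} = - 10 \left(- \frac{63}{- \frac{133279}{169}}\right) = - 10 \left(\left(-63\right) \left(- \frac{169}{133279}\right)\right) = \left(-10\right) \frac{10647}{133279} = - \frac{106470}{133279}$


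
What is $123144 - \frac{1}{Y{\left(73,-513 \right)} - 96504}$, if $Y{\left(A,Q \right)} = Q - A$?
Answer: $\frac{11956050961}{97090} \approx 1.2314 \cdot 10^{5}$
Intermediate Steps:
$123144 - \frac{1}{Y{\left(73,-513 \right)} - 96504} = 123144 - \frac{1}{\left(-513 - 73\right) - 96504} = 123144 - \frac{1}{-586 - 96504} = 123144 - \frac{1}{-97090} = 123144 - - \frac{1}{97090} = 123144 + \frac{1}{97090} = \frac{11956050961}{97090}$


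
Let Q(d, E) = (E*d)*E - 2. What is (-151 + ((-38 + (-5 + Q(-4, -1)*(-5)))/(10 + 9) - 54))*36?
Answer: -140688/19 ≈ -7404.6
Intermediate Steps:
Q(d, E) = -2 + d*E² (Q(d, E) = d*E² - 2 = -2 + d*E²)
(-151 + ((-38 + (-5 + Q(-4, -1)*(-5)))/(10 + 9) - 54))*36 = (-151 + ((-38 + (-5 + (-2 - 4*(-1)²)*(-5)))/(10 + 9) - 54))*36 = (-151 + ((-38 + (-5 + (-2 - 4*1)*(-5)))/19 - 54))*36 = (-151 + ((-38 + (-5 + (-2 - 4)*(-5)))*(1/19) - 54))*36 = (-151 + ((-38 + (-5 - 6*(-5)))*(1/19) - 54))*36 = (-151 + ((-38 + (-5 + 30))*(1/19) - 54))*36 = (-151 + ((-38 + 25)*(1/19) - 54))*36 = (-151 + (-13*1/19 - 54))*36 = (-151 + (-13/19 - 54))*36 = (-151 - 1039/19)*36 = -3908/19*36 = -140688/19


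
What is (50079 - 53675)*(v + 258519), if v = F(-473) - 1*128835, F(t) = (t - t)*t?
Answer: -466343664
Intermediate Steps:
F(t) = 0 (F(t) = 0*t = 0)
v = -128835 (v = 0 - 1*128835 = 0 - 128835 = -128835)
(50079 - 53675)*(v + 258519) = (50079 - 53675)*(-128835 + 258519) = -3596*129684 = -466343664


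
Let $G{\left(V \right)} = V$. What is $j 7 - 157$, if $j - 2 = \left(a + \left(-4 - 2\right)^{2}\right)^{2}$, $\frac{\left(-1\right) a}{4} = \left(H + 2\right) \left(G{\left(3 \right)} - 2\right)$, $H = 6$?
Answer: $-31$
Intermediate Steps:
$a = -32$ ($a = - 4 \left(6 + 2\right) \left(3 - 2\right) = - 4 \cdot 8 \cdot 1 = \left(-4\right) 8 = -32$)
$j = 18$ ($j = 2 + \left(-32 + \left(-4 - 2\right)^{2}\right)^{2} = 2 + \left(-32 + \left(-6\right)^{2}\right)^{2} = 2 + \left(-32 + 36\right)^{2} = 2 + 4^{2} = 2 + 16 = 18$)
$j 7 - 157 = 18 \cdot 7 - 157 = 126 - 157 = -31$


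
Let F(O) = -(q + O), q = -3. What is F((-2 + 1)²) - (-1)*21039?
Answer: 21041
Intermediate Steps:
F(O) = 3 - O (F(O) = -(-3 + O) = 3 - O)
F((-2 + 1)²) - (-1)*21039 = (3 - (-2 + 1)²) - (-1)*21039 = (3 - 1*(-1)²) - 1*(-21039) = (3 - 1*1) + 21039 = (3 - 1) + 21039 = 2 + 21039 = 21041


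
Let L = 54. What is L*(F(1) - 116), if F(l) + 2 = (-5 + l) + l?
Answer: -6534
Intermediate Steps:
F(l) = -7 + 2*l (F(l) = -2 + ((-5 + l) + l) = -2 + (-5 + 2*l) = -7 + 2*l)
L*(F(1) - 116) = 54*((-7 + 2*1) - 116) = 54*((-7 + 2) - 116) = 54*(-5 - 116) = 54*(-121) = -6534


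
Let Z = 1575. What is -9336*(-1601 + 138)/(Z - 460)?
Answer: 13658568/1115 ≈ 12250.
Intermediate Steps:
-9336*(-1601 + 138)/(Z - 460) = -9336*(-1601 + 138)/(1575 - 460) = -9336/(1115/(-1463)) = -9336/(1115*(-1/1463)) = -9336/(-1115/1463) = -9336*(-1463/1115) = 13658568/1115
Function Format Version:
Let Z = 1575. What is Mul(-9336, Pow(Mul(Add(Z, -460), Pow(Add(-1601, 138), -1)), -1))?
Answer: Rational(13658568, 1115) ≈ 12250.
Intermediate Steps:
Mul(-9336, Pow(Mul(Add(Z, -460), Pow(Add(-1601, 138), -1)), -1)) = Mul(-9336, Pow(Mul(Add(1575, -460), Pow(Add(-1601, 138), -1)), -1)) = Mul(-9336, Pow(Mul(1115, Pow(-1463, -1)), -1)) = Mul(-9336, Pow(Mul(1115, Rational(-1, 1463)), -1)) = Mul(-9336, Pow(Rational(-1115, 1463), -1)) = Mul(-9336, Rational(-1463, 1115)) = Rational(13658568, 1115)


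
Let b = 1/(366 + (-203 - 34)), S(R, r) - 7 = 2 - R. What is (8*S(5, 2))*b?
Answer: 32/129 ≈ 0.24806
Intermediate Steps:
S(R, r) = 9 - R (S(R, r) = 7 + (2 - R) = 9 - R)
b = 1/129 (b = 1/(366 - 237) = 1/129 ≈ 0.0077519)
(8*S(5, 2))*b = (8*(9 - 1*5))*(1/129) = (8*(9 - 5))*(1/129) = (8*4)*(1/129) = 32*(1/129) = 32/129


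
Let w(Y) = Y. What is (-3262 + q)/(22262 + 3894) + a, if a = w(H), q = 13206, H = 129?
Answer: 846017/6539 ≈ 129.38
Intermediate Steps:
a = 129
(-3262 + q)/(22262 + 3894) + a = (-3262 + 13206)/(22262 + 3894) + 129 = 9944/26156 + 129 = 9944*(1/26156) + 129 = 2486/6539 + 129 = 846017/6539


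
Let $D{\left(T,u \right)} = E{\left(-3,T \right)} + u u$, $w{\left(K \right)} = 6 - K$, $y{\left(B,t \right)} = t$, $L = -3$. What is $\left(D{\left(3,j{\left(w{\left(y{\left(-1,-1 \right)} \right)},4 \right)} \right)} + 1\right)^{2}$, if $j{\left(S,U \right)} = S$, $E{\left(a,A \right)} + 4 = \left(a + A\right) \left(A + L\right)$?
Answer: $2116$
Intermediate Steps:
$E{\left(a,A \right)} = -4 + \left(-3 + A\right) \left(A + a\right)$ ($E{\left(a,A \right)} = -4 + \left(a + A\right) \left(A - 3\right) = -4 + \left(A + a\right) \left(-3 + A\right) = -4 + \left(-3 + A\right) \left(A + a\right)$)
$D{\left(T,u \right)} = 5 + T^{2} + u^{2} - 6 T$ ($D{\left(T,u \right)} = \left(-4 + T^{2} - 3 T - -9 + T \left(-3\right)\right) + u u = \left(-4 + T^{2} - 3 T + 9 - 3 T\right) + u^{2} = \left(5 + T^{2} - 6 T\right) + u^{2} = 5 + T^{2} + u^{2} - 6 T$)
$\left(D{\left(3,j{\left(w{\left(y{\left(-1,-1 \right)} \right)},4 \right)} \right)} + 1\right)^{2} = \left(\left(5 + 3^{2} + \left(6 - -1\right)^{2} - 18\right) + 1\right)^{2} = \left(\left(5 + 9 + \left(6 + 1\right)^{2} - 18\right) + 1\right)^{2} = \left(\left(5 + 9 + 7^{2} - 18\right) + 1\right)^{2} = \left(\left(5 + 9 + 49 - 18\right) + 1\right)^{2} = \left(45 + 1\right)^{2} = 46^{2} = 2116$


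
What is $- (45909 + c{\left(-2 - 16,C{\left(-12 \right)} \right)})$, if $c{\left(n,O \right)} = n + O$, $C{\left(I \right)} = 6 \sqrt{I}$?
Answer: $-45891 - 12 i \sqrt{3} \approx -45891.0 - 20.785 i$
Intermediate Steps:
$c{\left(n,O \right)} = O + n$
$- (45909 + c{\left(-2 - 16,C{\left(-12 \right)} \right)}) = - (45909 + \left(6 \sqrt{-12} - 18\right)) = - (45909 + \left(6 \cdot 2 i \sqrt{3} - 18\right)) = - (45909 - \left(18 - 12 i \sqrt{3}\right)) = - (45891 + 12 i \sqrt{3}) = -45891 - 12 i \sqrt{3}$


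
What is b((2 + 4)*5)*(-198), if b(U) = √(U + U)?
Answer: -396*√15 ≈ -1533.7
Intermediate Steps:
b(U) = √2*√U (b(U) = √(2*U) = √2*√U)
b((2 + 4)*5)*(-198) = (√2*√((2 + 4)*5))*(-198) = (√2*√(6*5))*(-198) = (√2*√30)*(-198) = (2*√15)*(-198) = -396*√15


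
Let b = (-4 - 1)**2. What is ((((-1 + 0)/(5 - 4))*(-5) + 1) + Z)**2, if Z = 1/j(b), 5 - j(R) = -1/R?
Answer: 609961/15876 ≈ 38.420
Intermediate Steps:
b = 25 (b = (-5)**2 = 25)
j(R) = 5 + 1/R (j(R) = 5 - (-1)/R = 5 + 1/R)
Z = 25/126 (Z = 1/(5 + 1/25) = 1/(126/25) = 25/126 ≈ 0.19841)
((((-1 + 0)/(5 - 4))*(-5) + 1) + Z)**2 = ((((-1 + 0)/(5 - 4))*(-5) + 1) + 25/126)**2 = ((-1/1*(-5) + 1) + 25/126)**2 = ((-1*1*(-5) + 1) + 25/126)**2 = ((-1*(-5) + 1) + 25/126)**2 = ((5 + 1) + 25/126)**2 = (6 + 25/126)**2 = (781/126)**2 = 609961/15876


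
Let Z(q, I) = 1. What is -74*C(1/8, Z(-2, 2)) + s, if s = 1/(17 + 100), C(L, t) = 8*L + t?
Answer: -17315/117 ≈ -147.99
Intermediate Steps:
C(L, t) = t + 8*L
s = 1/117 ≈ 0.0085470
-74*C(1/8, Z(-2, 2)) + s = -74*(1 + 8/8) + 1/117 = -74*(1 + 8*(⅛)) + 1/117 = -74*(1 + 1) + 1/117 = -74*2 + 1/117 = -148 + 1/117 = -17315/117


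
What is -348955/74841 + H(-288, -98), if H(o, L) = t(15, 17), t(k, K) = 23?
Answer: 13588/741 ≈ 18.337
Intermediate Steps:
H(o, L) = 23
-348955/74841 + H(-288, -98) = -348955/74841 + 23 = -348955*1/74841 + 23 = -3455/741 + 23 = 13588/741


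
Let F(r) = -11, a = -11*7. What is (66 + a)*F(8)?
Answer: 121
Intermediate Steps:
a = -77
(66 + a)*F(8) = (66 - 77)*(-11) = -11*(-11) = 121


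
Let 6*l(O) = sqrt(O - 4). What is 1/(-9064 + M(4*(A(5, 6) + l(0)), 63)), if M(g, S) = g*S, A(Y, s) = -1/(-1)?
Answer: -2203/19414600 - 21*I/19414600 ≈ -0.00011347 - 1.0817e-6*I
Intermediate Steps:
A(Y, s) = 1 (A(Y, s) = -1*(-1) = 1)
l(O) = sqrt(-4 + O)/6 (l(O) = sqrt(O - 4)/6 = sqrt(-4 + O)/6)
M(g, S) = S*g
1/(-9064 + M(4*(A(5, 6) + l(0)), 63)) = 1/(-9064 + 63*(4*(1 + sqrt(-4 + 0)/6))) = 1/(-9064 + 63*(4*(1 + sqrt(-4)/6))) = 1/(-9064 + 63*(4*(1 + (2*I)/6))) = 1/(-9064 + 63*(4*(1 + I/3))) = 1/(-9064 + 63*(4 + 4*I/3)) = 1/(-9064 + (252 + 84*I)) = 1/(-8812 + 84*I) = (-8812 - 84*I)/77658400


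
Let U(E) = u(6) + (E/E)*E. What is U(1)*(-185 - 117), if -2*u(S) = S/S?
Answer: -151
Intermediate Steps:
u(S) = -1/2 (u(S) = -S/(2*S) = -1/2*1 = -1/2)
U(E) = -1/2 + E (U(E) = -1/2 + (E/E)*E = -1/2 + 1*E = -1/2 + E)
U(1)*(-185 - 117) = (-1/2 + 1)*(-185 - 117) = (1/2)*(-302) = -151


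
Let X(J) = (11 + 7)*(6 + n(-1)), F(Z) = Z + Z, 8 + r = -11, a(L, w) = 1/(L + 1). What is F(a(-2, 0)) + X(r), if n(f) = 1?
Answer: 124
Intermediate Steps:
a(L, w) = 1/(1 + L)
r = -19 (r = -8 - 11 = -19)
F(Z) = 2*Z
X(J) = 126 (X(J) = (11 + 7)*(6 + 1) = 18*7 = 126)
F(a(-2, 0)) + X(r) = 2/(1 - 2) + 126 = 2/(-1) + 126 = 2*(-1) + 126 = -2 + 126 = 124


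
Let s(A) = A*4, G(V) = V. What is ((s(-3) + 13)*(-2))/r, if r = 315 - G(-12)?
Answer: -2/327 ≈ -0.0061162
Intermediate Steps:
s(A) = 4*A
r = 327 (r = 315 - 1*(-12) = 315 + 12 = 327)
((s(-3) + 13)*(-2))/r = ((4*(-3) + 13)*(-2))/327 = ((-12 + 13)*(-2))*(1/327) = (1*(-2))*(1/327) = -2*1/327 = -2/327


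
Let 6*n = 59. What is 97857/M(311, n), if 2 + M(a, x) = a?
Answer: 32619/103 ≈ 316.69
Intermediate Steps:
n = 59/6 (n = (⅙)*59 = 59/6 ≈ 9.8333)
M(a, x) = -2 + a
97857/M(311, n) = 97857/(-2 + 311) = 97857/309 = 97857*(1/309) = 32619/103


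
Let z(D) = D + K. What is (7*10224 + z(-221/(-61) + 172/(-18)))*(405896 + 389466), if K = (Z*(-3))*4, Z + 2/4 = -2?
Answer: 31260943839290/549 ≈ 5.6942e+10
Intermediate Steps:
Z = -5/2 (Z = -½ - 2 = -5/2 ≈ -2.5000)
K = 30 (K = -5/2*(-3)*4 = (15/2)*4 = 30)
z(D) = 30 + D (z(D) = D + 30 = 30 + D)
(7*10224 + z(-221/(-61) + 172/(-18)))*(405896 + 389466) = (7*10224 + (30 + (-221/(-61) + 172/(-18))))*(405896 + 389466) = (71568 + (30 + (-221*(-1/61) + 172*(-1/18))))*795362 = (71568 + (30 + (221/61 - 86/9)))*795362 = (71568 + (30 - 3257/549))*795362 = (71568 + 13213/549)*795362 = (39304045/549)*795362 = 31260943839290/549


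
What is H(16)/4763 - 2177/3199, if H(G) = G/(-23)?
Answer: -34077051/50063893 ≈ -0.68067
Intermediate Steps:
H(G) = -G/23 (H(G) = G*(-1/23) = -G/23)
H(16)/4763 - 2177/3199 = -1/23*16/4763 - 2177/3199 = -16/23*1/4763 - 2177*1/3199 = -16/109549 - 311/457 = -34077051/50063893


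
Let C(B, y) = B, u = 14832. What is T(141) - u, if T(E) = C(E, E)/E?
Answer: -14831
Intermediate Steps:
T(E) = 1 (T(E) = E/E = 1)
T(141) - u = 1 - 1*14832 = 1 - 14832 = -14831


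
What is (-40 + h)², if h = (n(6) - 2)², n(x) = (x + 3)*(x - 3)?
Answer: 342225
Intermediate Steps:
n(x) = (-3 + x)*(3 + x) (n(x) = (3 + x)*(-3 + x) = (-3 + x)*(3 + x))
h = 625 (h = ((-9 + 6²) - 2)² = ((-9 + 36) - 2)² = (27 - 2)² = 25² = 625)
(-40 + h)² = (-40 + 625)² = 585² = 342225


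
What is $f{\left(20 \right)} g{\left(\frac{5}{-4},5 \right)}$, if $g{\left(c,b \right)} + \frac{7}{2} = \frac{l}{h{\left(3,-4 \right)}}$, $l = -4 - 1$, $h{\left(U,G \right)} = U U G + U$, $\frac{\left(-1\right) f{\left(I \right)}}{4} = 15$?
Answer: $\frac{2210}{11} \approx 200.91$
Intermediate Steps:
$f{\left(I \right)} = -60$ ($f{\left(I \right)} = \left(-4\right) 15 = -60$)
$h{\left(U,G \right)} = U + G U^{2}$ ($h{\left(U,G \right)} = U^{2} G + U = G U^{2} + U = U + G U^{2}$)
$l = -5$ ($l = -4 - 1 = -5$)
$g{\left(c,b \right)} = - \frac{221}{66}$ ($g{\left(c,b \right)} = - \frac{7}{2} - \frac{5}{3 \left(1 - 12\right)} = - \frac{7}{2} - \frac{5}{3 \left(-11\right)} = - \frac{7}{2} - \frac{5}{-33} = - \frac{7}{2} - - \frac{5}{33} = - \frac{7}{2} + \frac{5}{33} = - \frac{221}{66}$)
$f{\left(20 \right)} g{\left(\frac{5}{-4},5 \right)} = \left(-60\right) \left(- \frac{221}{66}\right) = \frac{2210}{11}$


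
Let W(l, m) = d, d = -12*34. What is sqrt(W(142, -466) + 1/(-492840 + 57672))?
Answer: I*sqrt(536551702990)/36264 ≈ 20.199*I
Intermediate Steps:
d = -408
W(l, m) = -408
sqrt(W(142, -466) + 1/(-492840 + 57672)) = sqrt(-408 + 1/(-492840 + 57672)) = sqrt(-408 + 1/(-435168)) = sqrt(-408 - 1/435168) = sqrt(-177548545/435168) = I*sqrt(536551702990)/36264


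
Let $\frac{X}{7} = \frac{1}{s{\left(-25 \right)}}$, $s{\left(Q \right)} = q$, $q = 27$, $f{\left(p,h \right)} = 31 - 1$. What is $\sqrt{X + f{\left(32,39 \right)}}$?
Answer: $\frac{\sqrt{2451}}{9} \approx 5.5008$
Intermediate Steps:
$f{\left(p,h \right)} = 30$
$s{\left(Q \right)} = 27$
$X = \frac{7}{27} \approx 0.25926$
$\sqrt{X + f{\left(32,39 \right)}} = \sqrt{\frac{7}{27} + 30} = \sqrt{\frac{817}{27}} = \frac{\sqrt{2451}}{9}$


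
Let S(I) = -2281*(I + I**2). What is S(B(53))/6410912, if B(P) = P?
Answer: -3264111/3205456 ≈ -1.0183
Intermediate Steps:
S(I) = -2281*I - 2281*I**2
S(B(53))/6410912 = -2281*53*(1 + 53)/6410912 = -2281*53*54*(1/6410912) = -6528222*1/6410912 = -3264111/3205456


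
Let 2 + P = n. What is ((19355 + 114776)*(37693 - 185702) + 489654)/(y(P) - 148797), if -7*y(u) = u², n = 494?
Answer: 138964738675/1283643 ≈ 1.0826e+5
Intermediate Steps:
P = 492 (P = -2 + 494 = 492)
y(u) = -u²/7
((19355 + 114776)*(37693 - 185702) + 489654)/(y(P) - 148797) = ((19355 + 114776)*(37693 - 185702) + 489654)/(-⅐*492² - 148797) = (134131*(-148009) + 489654)/(-⅐*242064 - 148797) = (-19852595179 + 489654)/(-242064/7 - 148797) = -19852105525/(-1283643/7) = -19852105525*(-7/1283643) = 138964738675/1283643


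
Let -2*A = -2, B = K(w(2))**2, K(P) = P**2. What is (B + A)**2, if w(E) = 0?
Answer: 1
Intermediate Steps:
B = 0 (B = (0**2)**2 = 0**2 = 0)
A = 1 (A = -1/2*(-2) = 1)
(B + A)**2 = (0 + 1)**2 = 1**2 = 1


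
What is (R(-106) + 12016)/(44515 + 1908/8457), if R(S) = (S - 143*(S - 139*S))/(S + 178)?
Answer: -1729115401/4517583156 ≈ -0.38275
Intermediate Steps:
R(S) = 19735*S/(178 + S) (R(S) = (S - (-19734)*S)/(178 + S) = (S + 19734*S)/(178 + S) = (19735*S)/(178 + S) = 19735*S/(178 + S))
(R(-106) + 12016)/(44515 + 1908/8457) = (19735*(-106)/(178 - 106) + 12016)/(44515 + 1908/8457) = (19735*(-106)/72 + 12016)/(44515 + 1908*(1/8457)) = (19735*(-106)*(1/72) + 12016)/(44515 + 636/2819) = (-1045955/36 + 12016)/(125488421/2819) = -613379/36*2819/125488421 = -1729115401/4517583156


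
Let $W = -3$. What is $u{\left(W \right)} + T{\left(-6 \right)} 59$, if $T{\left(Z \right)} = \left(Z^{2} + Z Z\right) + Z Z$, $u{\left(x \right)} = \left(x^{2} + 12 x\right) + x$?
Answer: $6342$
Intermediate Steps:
$u{\left(x \right)} = x^{2} + 13 x$
$T{\left(Z \right)} = 3 Z^{2}$ ($T{\left(Z \right)} = \left(Z^{2} + Z^{2}\right) + Z^{2} = 2 Z^{2} + Z^{2} = 3 Z^{2}$)
$u{\left(W \right)} + T{\left(-6 \right)} 59 = - 3 \left(13 - 3\right) + 3 \left(-6\right)^{2} \cdot 59 = \left(-3\right) 10 + 3 \cdot 36 \cdot 59 = -30 + 108 \cdot 59 = -30 + 6372 = 6342$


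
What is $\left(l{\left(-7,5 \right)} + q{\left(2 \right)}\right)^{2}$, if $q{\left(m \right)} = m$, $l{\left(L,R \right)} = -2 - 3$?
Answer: $9$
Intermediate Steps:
$l{\left(L,R \right)} = -5$ ($l{\left(L,R \right)} = -2 - 3 = -5$)
$\left(l{\left(-7,5 \right)} + q{\left(2 \right)}\right)^{2} = \left(-5 + 2\right)^{2} = \left(-3\right)^{2} = 9$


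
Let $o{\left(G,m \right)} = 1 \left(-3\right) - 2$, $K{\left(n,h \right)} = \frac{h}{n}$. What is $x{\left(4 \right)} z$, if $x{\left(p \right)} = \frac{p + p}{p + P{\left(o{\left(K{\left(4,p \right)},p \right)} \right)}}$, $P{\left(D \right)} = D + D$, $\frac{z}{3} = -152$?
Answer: $608$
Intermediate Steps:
$o{\left(G,m \right)} = -5$ ($o{\left(G,m \right)} = -3 - 2 = -5$)
$z = -456$ ($z = 3 \left(-152\right) = -456$)
$P{\left(D \right)} = 2 D$
$x{\left(p \right)} = \frac{2 p}{-10 + p}$ ($x{\left(p \right)} = \frac{p + p}{p + 2 \left(-5\right)} = \frac{2 p}{p - 10} = \frac{2 p}{-10 + p}$)
$x{\left(4 \right)} z = 2 \cdot 4 \frac{1}{-10 + 4} \left(-456\right) = 2 \cdot 4 \frac{1}{-6} \left(-456\right) = 2 \cdot 4 \left(- \frac{1}{6}\right) \left(-456\right) = \left(- \frac{4}{3}\right) \left(-456\right) = 608$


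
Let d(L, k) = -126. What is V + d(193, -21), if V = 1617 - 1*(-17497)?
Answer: 18988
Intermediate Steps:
V = 19114 (V = 1617 + 17497 = 19114)
V + d(193, -21) = 19114 - 126 = 18988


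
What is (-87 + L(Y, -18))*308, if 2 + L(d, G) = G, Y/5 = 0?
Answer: -32956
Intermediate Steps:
Y = 0 (Y = 5*0 = 0)
L(d, G) = -2 + G
(-87 + L(Y, -18))*308 = (-87 + (-2 - 18))*308 = (-87 - 20)*308 = -107*308 = -32956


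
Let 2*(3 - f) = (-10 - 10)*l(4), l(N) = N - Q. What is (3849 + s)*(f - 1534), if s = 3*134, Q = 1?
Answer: -6380751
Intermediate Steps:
s = 402
l(N) = -1 + N (l(N) = N - 1*1 = N - 1 = -1 + N)
f = 33 (f = 3 - (-10 - 10)*(-1 + 4)/2 = 3 - (-10)*3 = 3 - 1/2*(-60) = 3 + 30 = 33)
(3849 + s)*(f - 1534) = (3849 + 402)*(33 - 1534) = 4251*(-1501) = -6380751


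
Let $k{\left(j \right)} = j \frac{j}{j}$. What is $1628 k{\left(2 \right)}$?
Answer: $3256$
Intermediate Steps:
$k{\left(j \right)} = j$ ($k{\left(j \right)} = j 1 = j$)
$1628 k{\left(2 \right)} = 1628 \cdot 2 = 3256$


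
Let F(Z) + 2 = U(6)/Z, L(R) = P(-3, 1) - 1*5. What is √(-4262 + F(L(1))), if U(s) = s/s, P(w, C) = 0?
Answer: 3*I*√11845/5 ≈ 65.301*I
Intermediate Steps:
U(s) = 1
L(R) = -5 (L(R) = 0 - 1*5 = 0 - 5 = -5)
F(Z) = -2 + 1/Z
√(-4262 + F(L(1))) = √(-4262 + (-2 + 1/(-5))) = √(-4262 + (-2 - ⅕)) = √(-4262 - 11/5) = √(-21321/5) = 3*I*√11845/5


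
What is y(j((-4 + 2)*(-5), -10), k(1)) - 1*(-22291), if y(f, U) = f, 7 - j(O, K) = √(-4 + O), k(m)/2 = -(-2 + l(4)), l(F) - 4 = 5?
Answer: 22298 - √6 ≈ 22296.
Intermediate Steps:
l(F) = 9 (l(F) = 4 + 5 = 9)
k(m) = -14 (k(m) = 2*(-(-2 + 9)) = 2*(-1*7) = 2*(-7) = -14)
j(O, K) = 7 - √(-4 + O)
y(j((-4 + 2)*(-5), -10), k(1)) - 1*(-22291) = (7 - √(-4 + (-4 + 2)*(-5))) - 1*(-22291) = (7 - √(-4 - 2*(-5))) + 22291 = (7 - √(-4 + 10)) + 22291 = (7 - √6) + 22291 = 22298 - √6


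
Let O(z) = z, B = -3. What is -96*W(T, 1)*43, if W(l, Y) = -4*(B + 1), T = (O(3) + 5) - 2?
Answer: -33024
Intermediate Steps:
T = 6 (T = (3 + 5) - 2 = 8 - 2 = 6)
W(l, Y) = 8 (W(l, Y) = -4*(-3 + 1) = -4*(-2) = 8)
-96*W(T, 1)*43 = -96*8*43 = -768*43 = -33024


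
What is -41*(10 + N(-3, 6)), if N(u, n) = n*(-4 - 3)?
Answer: 1312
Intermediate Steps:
N(u, n) = -7*n (N(u, n) = n*(-7) = -7*n)
-41*(10 + N(-3, 6)) = -41*(10 - 7*6) = -41*(10 - 42) = -41*(-32) = 1312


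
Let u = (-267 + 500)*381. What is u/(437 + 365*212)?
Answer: 29591/25939 ≈ 1.1408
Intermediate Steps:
u = 88773 (u = 233*381 = 88773)
u/(437 + 365*212) = 88773/(437 + 365*212) = 88773/(437 + 77380) = 88773/77817 = 88773*(1/77817) = 29591/25939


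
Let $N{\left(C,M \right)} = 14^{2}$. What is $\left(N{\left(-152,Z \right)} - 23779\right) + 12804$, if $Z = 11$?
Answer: $-10779$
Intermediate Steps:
$N{\left(C,M \right)} = 196$
$\left(N{\left(-152,Z \right)} - 23779\right) + 12804 = \left(196 - 23779\right) + 12804 = -23583 + 12804 = -10779$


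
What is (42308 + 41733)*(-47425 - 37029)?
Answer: -7097598614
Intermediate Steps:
(42308 + 41733)*(-47425 - 37029) = 84041*(-84454) = -7097598614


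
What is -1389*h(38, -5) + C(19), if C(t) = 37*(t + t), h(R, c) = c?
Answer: 8351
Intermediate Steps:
C(t) = 74*t (C(t) = 37*(2*t) = 74*t)
-1389*h(38, -5) + C(19) = -1389*(-5) + 74*19 = 6945 + 1406 = 8351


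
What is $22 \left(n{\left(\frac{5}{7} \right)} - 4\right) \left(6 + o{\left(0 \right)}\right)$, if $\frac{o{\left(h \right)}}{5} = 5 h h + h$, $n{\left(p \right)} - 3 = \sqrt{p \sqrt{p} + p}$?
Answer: $-132 + \frac{132 \sqrt{35 + 5 \sqrt{35}}}{7} \approx 19.54$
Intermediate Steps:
$n{\left(p \right)} = 3 + \sqrt{p + p^{\frac{3}{2}}}$ ($n{\left(p \right)} = 3 + \sqrt{p \sqrt{p} + p} = 3 + \sqrt{p^{\frac{3}{2}} + p} = 3 + \sqrt{p + p^{\frac{3}{2}}}$)
$o{\left(h \right)} = 5 h + 25 h^{2}$ ($o{\left(h \right)} = 5 \left(5 h h + h\right) = 5 \left(5 h^{2} + h\right) = 5 \left(h + 5 h^{2}\right) = 5 h + 25 h^{2}$)
$22 \left(n{\left(\frac{5}{7} \right)} - 4\right) \left(6 + o{\left(0 \right)}\right) = 22 \left(\left(3 + \sqrt{\frac{5}{7} + \left(\frac{5}{7}\right)^{\frac{3}{2}}}\right) - 4\right) \left(6 + 5 \cdot 0 \left(1 + 5 \cdot 0\right)\right) = 22 \left(\left(3 + \sqrt{5 \cdot \frac{1}{7} + \left(5 \cdot \frac{1}{7}\right)^{\frac{3}{2}}}\right) - 4\right) \left(6 + 5 \cdot 0 \left(1 + 0\right)\right) = 22 \left(\left(3 + \sqrt{\frac{5}{7} + \left(\frac{5}{7}\right)^{\frac{3}{2}}}\right) - 4\right) \left(6 + 5 \cdot 0 \cdot 1\right) = 22 \left(\left(3 + \sqrt{\frac{5}{7} + \frac{5 \sqrt{35}}{49}}\right) - 4\right) \left(6 + 0\right) = 22 \left(-1 + \sqrt{\frac{5}{7} + \frac{5 \sqrt{35}}{49}}\right) 6 = \left(-22 + 22 \sqrt{\frac{5}{7} + \frac{5 \sqrt{35}}{49}}\right) 6 = -132 + 132 \sqrt{\frac{5}{7} + \frac{5 \sqrt{35}}{49}}$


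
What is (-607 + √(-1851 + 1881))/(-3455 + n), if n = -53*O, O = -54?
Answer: 607/593 - √30/593 ≈ 1.0144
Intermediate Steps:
n = 2862 (n = -53*(-54) = 2862)
(-607 + √(-1851 + 1881))/(-3455 + n) = (-607 + √(-1851 + 1881))/(-3455 + 2862) = (-607 + √30)/(-593) = (-607 + √30)*(-1/593) = 607/593 - √30/593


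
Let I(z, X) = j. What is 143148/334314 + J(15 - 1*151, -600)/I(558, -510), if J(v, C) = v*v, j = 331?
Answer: 6877322/122139 ≈ 56.307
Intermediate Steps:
I(z, X) = 331
J(v, C) = v²
143148/334314 + J(15 - 1*151, -600)/I(558, -510) = 143148/334314 + (15 - 1*151)²/331 = 143148*(1/334314) + (15 - 151)²*(1/331) = 158/369 + (-136)²*(1/331) = 158/369 + 18496*(1/331) = 158/369 + 18496/331 = 6877322/122139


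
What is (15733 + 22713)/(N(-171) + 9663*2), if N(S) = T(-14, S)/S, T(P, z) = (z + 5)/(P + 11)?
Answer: 9861399/4957036 ≈ 1.9894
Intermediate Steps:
T(P, z) = (5 + z)/(11 + P)
N(S) = (-5/3 - S/3)/S (N(S) = ((5 + S)/(11 - 14))/S = ((5 + S)/(-3))/S = (-(5 + S)/3)/S = (-5/3 - S/3)/S)
(15733 + 22713)/(N(-171) + 9663*2) = (15733 + 22713)/((1/3)*(-5 - 1*(-171))/(-171) + 9663*2) = 38446/((1/3)*(-1/171)*(-5 + 171) + 19326) = 38446/((1/3)*(-1/171)*166 + 19326) = 38446/(-166/513 + 19326) = 38446/(9914072/513) = 38446*(513/9914072) = 9861399/4957036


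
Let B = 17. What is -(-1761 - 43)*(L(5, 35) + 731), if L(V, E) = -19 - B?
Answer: 1253780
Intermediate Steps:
L(V, E) = -36 (L(V, E) = -19 - 1*17 = -19 - 17 = -36)
-(-1761 - 43)*(L(5, 35) + 731) = -(-1761 - 43)*(-36 + 731) = -(-1804)*695 = -1*(-1253780) = 1253780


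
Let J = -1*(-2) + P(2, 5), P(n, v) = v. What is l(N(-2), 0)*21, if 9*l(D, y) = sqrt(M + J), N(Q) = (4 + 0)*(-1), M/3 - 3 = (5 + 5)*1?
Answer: 7*sqrt(46)/3 ≈ 15.825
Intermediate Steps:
M = 39 (M = 9 + 3*((5 + 5)*1) = 9 + 3*(10*1) = 9 + 3*10 = 9 + 30 = 39)
N(Q) = -4 (N(Q) = 4*(-1) = -4)
J = 7 (J = -1*(-2) + 5 = 2 + 5 = 7)
l(D, y) = sqrt(46)/9 (l(D, y) = sqrt(39 + 7)/9 = sqrt(46)/9)
l(N(-2), 0)*21 = (sqrt(46)/9)*21 = 7*sqrt(46)/3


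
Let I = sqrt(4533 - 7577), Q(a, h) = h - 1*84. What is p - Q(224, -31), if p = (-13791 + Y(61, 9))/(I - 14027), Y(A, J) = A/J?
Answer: 205386526621/1770837957 + 248116*I*sqrt(761)/1770837957 ≈ 115.98 + 0.0038652*I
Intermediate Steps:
Q(a, h) = -84 + h (Q(a, h) = h - 84 = -84 + h)
I = 2*I*sqrt(761) (I = sqrt(-3044) = 2*I*sqrt(761) ≈ 55.172*I)
p = -124058/(9*(-14027 + 2*I*sqrt(761))) (p = (-13791 + 61/9)/(2*I*sqrt(761) - 14027) = (-13791 + 61*(1/9))/(-14027 + 2*I*sqrt(761)) = (-13791 + 61/9)/(-14027 + 2*I*sqrt(761)) = -124058/(9*(-14027 + 2*I*sqrt(761))) ≈ 0.98268 + 0.0038652*I)
p - Q(224, -31) = (1740161566/1770837957 + 248116*I*sqrt(761)/1770837957) - (-84 - 31) = (1740161566/1770837957 + 248116*I*sqrt(761)/1770837957) - 1*(-115) = (1740161566/1770837957 + 248116*I*sqrt(761)/1770837957) + 115 = 205386526621/1770837957 + 248116*I*sqrt(761)/1770837957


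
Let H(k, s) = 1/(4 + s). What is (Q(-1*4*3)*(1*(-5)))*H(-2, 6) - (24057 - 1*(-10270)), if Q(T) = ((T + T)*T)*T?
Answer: -32599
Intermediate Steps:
Q(T) = 2*T³ (Q(T) = ((2*T)*T)*T = (2*T²)*T = 2*T³)
(Q(-1*4*3)*(1*(-5)))*H(-2, 6) - (24057 - 1*(-10270)) = ((2*(-1*4*3)³)*(1*(-5)))/(4 + 6) - (24057 - 1*(-10270)) = ((2*(-4*3)³)*(-5))/10 - (24057 + 10270) = ((2*(-12)³)*(-5))*(⅒) - 1*34327 = ((2*(-1728))*(-5))*(⅒) - 34327 = -3456*(-5)*(⅒) - 34327 = 17280*(⅒) - 34327 = 1728 - 34327 = -32599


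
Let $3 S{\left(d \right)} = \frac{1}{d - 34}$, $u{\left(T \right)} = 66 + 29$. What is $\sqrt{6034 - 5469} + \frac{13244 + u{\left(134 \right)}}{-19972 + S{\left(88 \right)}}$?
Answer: $- \frac{2160918}{3235463} + \sqrt{565} \approx 23.102$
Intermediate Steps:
$u{\left(T \right)} = 95$
$S{\left(d \right)} = \frac{1}{3 \left(-34 + d\right)}$ ($S{\left(d \right)} = \frac{1}{3 \left(d - 34\right)} = \frac{1}{3 \left(-34 + d\right)}$)
$\sqrt{6034 - 5469} + \frac{13244 + u{\left(134 \right)}}{-19972 + S{\left(88 \right)}} = \sqrt{6034 - 5469} + \frac{13244 + 95}{-19972 + \frac{1}{3 \left(-34 + 88\right)}} = \sqrt{565} + \frac{13339}{-19972 + \frac{1}{3 \cdot 54}} = \sqrt{565} + \frac{13339}{-19972 + \frac{1}{3} \cdot \frac{1}{54}} = \sqrt{565} + \frac{13339}{-19972 + \frac{1}{162}} = \sqrt{565} + \frac{13339}{- \frac{3235463}{162}} = \sqrt{565} + 13339 \left(- \frac{162}{3235463}\right) = \sqrt{565} - \frac{2160918}{3235463} = - \frac{2160918}{3235463} + \sqrt{565}$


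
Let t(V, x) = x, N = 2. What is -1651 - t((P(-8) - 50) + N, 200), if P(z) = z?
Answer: -1851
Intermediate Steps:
-1651 - t((P(-8) - 50) + N, 200) = -1651 - 1*200 = -1651 - 200 = -1851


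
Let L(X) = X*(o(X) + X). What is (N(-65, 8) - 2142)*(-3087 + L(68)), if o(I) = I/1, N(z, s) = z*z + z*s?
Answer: 9629643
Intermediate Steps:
N(z, s) = z² + s*z
o(I) = I (o(I) = I*1 = I)
L(X) = 2*X² (L(X) = X*(X + X) = X*(2*X) = 2*X²)
(N(-65, 8) - 2142)*(-3087 + L(68)) = (-65*(8 - 65) - 2142)*(-3087 + 2*68²) = (-65*(-57) - 2142)*(-3087 + 2*4624) = (3705 - 2142)*(-3087 + 9248) = 1563*6161 = 9629643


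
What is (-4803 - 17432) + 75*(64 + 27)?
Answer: -15410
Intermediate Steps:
(-4803 - 17432) + 75*(64 + 27) = -22235 + 75*91 = -22235 + 6825 = -15410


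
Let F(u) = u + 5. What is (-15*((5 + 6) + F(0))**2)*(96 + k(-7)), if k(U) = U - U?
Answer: -368640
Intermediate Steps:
F(u) = 5 + u
k(U) = 0
(-15*((5 + 6) + F(0))**2)*(96 + k(-7)) = (-15*((5 + 6) + (5 + 0))**2)*(96 + 0) = -15*(11 + 5)**2*96 = -15*16**2*96 = -15*256*96 = -3840*96 = -368640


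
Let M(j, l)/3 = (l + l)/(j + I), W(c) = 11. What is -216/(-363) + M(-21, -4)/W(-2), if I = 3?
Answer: 260/363 ≈ 0.71625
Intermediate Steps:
M(j, l) = 6*l/(3 + j) (M(j, l) = 3*((l + l)/(j + 3)) = 3*((2*l)/(3 + j)) = 3*(2*l/(3 + j)) = 6*l/(3 + j))
-216/(-363) + M(-21, -4)/W(-2) = -216/(-363) + (6*(-4)/(3 - 21))/11 = -216*(-1/363) + (6*(-4)/(-18))*(1/11) = 72/121 + (6*(-4)*(-1/18))*(1/11) = 72/121 + (4/3)*(1/11) = 72/121 + 4/33 = 260/363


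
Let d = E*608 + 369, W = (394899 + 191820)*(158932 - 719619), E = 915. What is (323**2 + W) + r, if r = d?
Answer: -328965054935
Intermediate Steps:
W = -328965715953 (W = 586719*(-560687) = -328965715953)
d = 556689 (d = 915*608 + 369 = 556320 + 369 = 556689)
r = 556689
(323**2 + W) + r = (323**2 - 328965715953) + 556689 = (104329 - 328965715953) + 556689 = -328965611624 + 556689 = -328965054935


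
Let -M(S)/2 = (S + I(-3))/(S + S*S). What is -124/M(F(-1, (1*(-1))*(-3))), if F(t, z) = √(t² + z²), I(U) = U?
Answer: 2480 + 806*√10 ≈ 5028.8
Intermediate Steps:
M(S) = -2*(-3 + S)/(S + S²) (M(S) = -2*(S - 3)/(S + S*S) = -2*(-3 + S)/(S + S²))
-124/M(F(-1, (1*(-1))*(-3))) = -124*√((-1)² + ((1*(-1))*(-3))²)*(1 + √((-1)² + ((1*(-1))*(-3))²))/(2*(3 - √((-1)² + ((1*(-1))*(-3))²))) = -124*√(1 + (-1*(-3))²)*(1 + √(1 + (-1*(-3))²))/(2*(3 - √(1 + (-1*(-3))²))) = -124*√(1 + 3²)*(1 + √(1 + 3²))/(2*(3 - √(1 + 3²))) = -124*√(1 + 9)*(1 + √(1 + 9))/(2*(3 - √(1 + 9))) = -124*√10*(1 + √10)/(2*(3 - √10)) = -62*√10*(1 + √10)/(3 - √10)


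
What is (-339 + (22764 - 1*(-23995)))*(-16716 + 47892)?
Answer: 1447189920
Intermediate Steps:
(-339 + (22764 - 1*(-23995)))*(-16716 + 47892) = (-339 + (22764 + 23995))*31176 = (-339 + 46759)*31176 = 46420*31176 = 1447189920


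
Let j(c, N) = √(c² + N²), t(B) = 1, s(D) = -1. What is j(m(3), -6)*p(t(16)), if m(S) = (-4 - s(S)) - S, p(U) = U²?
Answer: 6*√2 ≈ 8.4853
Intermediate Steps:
m(S) = -3 - S (m(S) = (-4 - 1*(-1)) - S = (-4 + 1) - S = -3 - S)
j(c, N) = √(N² + c²)
j(m(3), -6)*p(t(16)) = √((-6)² + (-3 - 1*3)²)*1² = √(36 + (-3 - 3)²)*1 = √(36 + (-6)²)*1 = √(36 + 36)*1 = √72*1 = (6*√2)*1 = 6*√2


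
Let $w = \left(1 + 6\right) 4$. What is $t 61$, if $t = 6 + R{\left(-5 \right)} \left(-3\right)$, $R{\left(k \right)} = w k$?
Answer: $25986$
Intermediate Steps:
$w = 28$ ($w = 7 \cdot 4 = 28$)
$R{\left(k \right)} = 28 k$
$t = 426$ ($t = 6 + 28 \left(-5\right) \left(-3\right) = 6 - -420 = 6 + 420 = 426$)
$t 61 = 426 \cdot 61 = 25986$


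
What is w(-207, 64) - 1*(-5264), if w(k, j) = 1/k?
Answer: 1089647/207 ≈ 5264.0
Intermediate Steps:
w(-207, 64) - 1*(-5264) = 1/(-207) - 1*(-5264) = -1/207 + 5264 = 1089647/207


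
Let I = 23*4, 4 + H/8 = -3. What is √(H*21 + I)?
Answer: 2*I*√271 ≈ 32.924*I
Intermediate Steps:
H = -56 (H = -32 + 8*(-3) = -32 - 24 = -56)
I = 92
√(H*21 + I) = √(-56*21 + 92) = √(-1176 + 92) = √(-1084) = 2*I*√271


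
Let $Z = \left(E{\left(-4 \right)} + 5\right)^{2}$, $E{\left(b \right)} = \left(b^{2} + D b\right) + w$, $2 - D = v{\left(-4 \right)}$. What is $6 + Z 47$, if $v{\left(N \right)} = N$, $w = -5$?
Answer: $3014$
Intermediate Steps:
$D = 6$ ($D = 2 - -4 = 2 + 4 = 6$)
$E{\left(b \right)} = -5 + b^{2} + 6 b$ ($E{\left(b \right)} = \left(b^{2} + 6 b\right) - 5 = -5 + b^{2} + 6 b$)
$Z = 64$ ($Z = \left(\left(-5 + \left(-4\right)^{2} + 6 \left(-4\right)\right) + 5\right)^{2} = \left(\left(-5 + 16 - 24\right) + 5\right)^{2} = \left(-13 + 5\right)^{2} = \left(-8\right)^{2} = 64$)
$6 + Z 47 = 6 + 64 \cdot 47 = 6 + 3008 = 3014$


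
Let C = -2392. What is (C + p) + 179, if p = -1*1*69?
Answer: -2282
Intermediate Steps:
p = -69 (p = -1*69 = -69)
(C + p) + 179 = (-2392 - 69) + 179 = -2461 + 179 = -2282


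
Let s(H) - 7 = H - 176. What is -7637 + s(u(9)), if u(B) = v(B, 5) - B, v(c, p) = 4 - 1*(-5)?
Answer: -7806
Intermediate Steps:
v(c, p) = 9 (v(c, p) = 4 + 5 = 9)
u(B) = 9 - B
s(H) = -169 + H (s(H) = 7 + (H - 176) = 7 + (-176 + H) = -169 + H)
-7637 + s(u(9)) = -7637 + (-169 + (9 - 1*9)) = -7637 + (-169 + (9 - 9)) = -7637 + (-169 + 0) = -7637 - 169 = -7806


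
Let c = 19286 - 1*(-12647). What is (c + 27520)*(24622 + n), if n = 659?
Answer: 1503031293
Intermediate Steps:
c = 31933 (c = 19286 + 12647 = 31933)
(c + 27520)*(24622 + n) = (31933 + 27520)*(24622 + 659) = 59453*25281 = 1503031293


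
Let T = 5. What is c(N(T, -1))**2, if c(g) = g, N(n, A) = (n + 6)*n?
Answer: 3025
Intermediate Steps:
N(n, A) = n*(6 + n) (N(n, A) = (6 + n)*n = n*(6 + n))
c(N(T, -1))**2 = (5*(6 + 5))**2 = (5*11)**2 = 55**2 = 3025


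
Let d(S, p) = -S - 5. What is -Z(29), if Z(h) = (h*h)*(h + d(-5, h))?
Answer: -24389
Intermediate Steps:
d(S, p) = -5 - S
Z(h) = h³ (Z(h) = (h*h)*(h + (-5 - 1*(-5))) = h²*(h + (-5 + 5)) = h²*(h + 0) = h²*h = h³)
-Z(29) = -1*29³ = -1*24389 = -24389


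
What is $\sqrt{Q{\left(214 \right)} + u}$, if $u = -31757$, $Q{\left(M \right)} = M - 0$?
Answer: $i \sqrt{31543} \approx 177.6 i$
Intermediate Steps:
$Q{\left(M \right)} = M$ ($Q{\left(M \right)} = M + 0 = M$)
$\sqrt{Q{\left(214 \right)} + u} = \sqrt{214 - 31757} = \sqrt{-31543} = i \sqrt{31543}$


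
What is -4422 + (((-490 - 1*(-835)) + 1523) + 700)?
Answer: -1854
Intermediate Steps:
-4422 + (((-490 - 1*(-835)) + 1523) + 700) = -4422 + (((-490 + 835) + 1523) + 700) = -4422 + ((345 + 1523) + 700) = -4422 + (1868 + 700) = -4422 + 2568 = -1854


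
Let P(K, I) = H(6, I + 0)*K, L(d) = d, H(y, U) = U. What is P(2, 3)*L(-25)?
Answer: -150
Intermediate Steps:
P(K, I) = I*K (P(K, I) = (I + 0)*K = I*K)
P(2, 3)*L(-25) = (3*2)*(-25) = 6*(-25) = -150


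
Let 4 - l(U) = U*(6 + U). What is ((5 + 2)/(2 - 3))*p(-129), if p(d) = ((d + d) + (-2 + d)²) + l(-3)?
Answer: -118412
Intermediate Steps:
l(U) = 4 - U*(6 + U)
p(d) = 13 + (-2 + d)² + 2*d (p(d) = ((d + d) + (-2 + d)²) + (4 - 1*(-3)² - 6*(-3)) = (2*d + (-2 + d)²) + (4 - 1*9 + 18) = ((-2 + d)² + 2*d) + (4 - 9 + 18) = ((-2 + d)² + 2*d) + 13 = 13 + (-2 + d)² + 2*d)
((5 + 2)/(2 - 3))*p(-129) = ((5 + 2)/(2 - 3))*(17 + (-129)² - 2*(-129)) = (7/(-1))*(17 + 16641 + 258) = (7*(-1))*16916 = -7*16916 = -118412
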